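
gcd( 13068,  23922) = 54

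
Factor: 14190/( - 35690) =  - 33/83= - 3^1 * 11^1*83^(-1 )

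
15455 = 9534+5921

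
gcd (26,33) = 1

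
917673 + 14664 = 932337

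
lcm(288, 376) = 13536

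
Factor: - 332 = -2^2*83^1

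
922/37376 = 461/18688 = 0.02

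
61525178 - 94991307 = -33466129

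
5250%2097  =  1056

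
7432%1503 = 1420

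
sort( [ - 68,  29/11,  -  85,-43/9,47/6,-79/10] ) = [ - 85, - 68, - 79/10, - 43/9, 29/11,47/6 ]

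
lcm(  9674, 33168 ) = 232176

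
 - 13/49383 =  - 13/49383 = -0.00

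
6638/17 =390 + 8/17 = 390.47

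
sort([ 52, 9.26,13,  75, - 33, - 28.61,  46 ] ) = [ - 33, - 28.61, 9.26, 13, 46,52,75]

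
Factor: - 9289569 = -3^1*71^1*43613^1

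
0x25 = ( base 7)52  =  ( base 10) 37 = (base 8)45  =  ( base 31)16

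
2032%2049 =2032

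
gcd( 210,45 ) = 15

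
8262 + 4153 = 12415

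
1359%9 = 0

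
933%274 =111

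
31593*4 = 126372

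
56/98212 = 14/24553 = 0.00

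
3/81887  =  3/81887= 0.00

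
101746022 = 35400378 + 66345644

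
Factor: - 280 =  - 2^3*5^1*7^1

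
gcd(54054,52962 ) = 546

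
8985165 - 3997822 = 4987343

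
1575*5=7875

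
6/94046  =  3/47023 = 0.00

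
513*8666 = 4445658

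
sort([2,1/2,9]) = [ 1/2,2,9] 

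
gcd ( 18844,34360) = 4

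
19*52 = 988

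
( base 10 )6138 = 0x17fa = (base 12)3676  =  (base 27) 8b9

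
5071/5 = 5071/5=1014.20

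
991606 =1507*658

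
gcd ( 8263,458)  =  1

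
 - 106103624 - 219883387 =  - 325987011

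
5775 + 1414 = 7189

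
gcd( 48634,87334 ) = 2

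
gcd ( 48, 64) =16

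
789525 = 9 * 87725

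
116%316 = 116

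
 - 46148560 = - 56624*815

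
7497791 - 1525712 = 5972079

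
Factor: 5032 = 2^3*17^1* 37^1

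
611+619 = 1230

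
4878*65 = 317070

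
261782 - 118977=142805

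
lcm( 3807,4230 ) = 38070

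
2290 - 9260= - 6970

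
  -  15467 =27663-43130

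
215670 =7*30810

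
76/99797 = 76/99797 = 0.00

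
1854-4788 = -2934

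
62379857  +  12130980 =74510837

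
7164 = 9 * 796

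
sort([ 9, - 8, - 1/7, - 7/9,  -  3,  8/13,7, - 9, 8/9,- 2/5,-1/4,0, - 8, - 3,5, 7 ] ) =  [ - 9, - 8,-8, - 3, - 3, - 7/9, -2/5, - 1/4, - 1/7, 0 , 8/13,8/9,5,7,7, 9]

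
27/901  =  27/901 = 0.03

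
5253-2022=3231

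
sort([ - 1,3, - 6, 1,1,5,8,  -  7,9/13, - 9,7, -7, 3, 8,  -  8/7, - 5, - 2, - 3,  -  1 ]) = [ - 9,-7 , - 7, - 6, - 5, - 3, - 2, - 8/7 , - 1, - 1,9/13,1,1, 3,3, 5,7, 8,8] 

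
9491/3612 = 9491/3612 = 2.63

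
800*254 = 203200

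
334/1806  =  167/903 = 0.18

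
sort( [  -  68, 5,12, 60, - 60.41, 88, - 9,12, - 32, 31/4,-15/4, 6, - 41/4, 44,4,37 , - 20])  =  [  -  68, - 60.41, - 32,  -  20 , - 41/4 , - 9 , - 15/4,4,5,  6,31/4 , 12,12,37, 44,60, 88 ] 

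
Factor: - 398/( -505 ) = 2^1*5^( - 1 )*101^( - 1)*199^1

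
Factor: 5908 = 2^2*7^1*211^1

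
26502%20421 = 6081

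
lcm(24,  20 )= 120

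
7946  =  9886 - 1940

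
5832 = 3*1944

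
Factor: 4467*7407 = 3^3*823^1 * 1489^1  =  33087069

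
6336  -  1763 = 4573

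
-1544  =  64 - 1608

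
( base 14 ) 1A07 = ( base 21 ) ae7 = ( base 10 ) 4711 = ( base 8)11147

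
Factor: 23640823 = 3371^1*7013^1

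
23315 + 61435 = 84750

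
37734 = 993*38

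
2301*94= 216294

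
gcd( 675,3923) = 1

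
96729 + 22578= 119307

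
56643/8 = 56643/8=7080.38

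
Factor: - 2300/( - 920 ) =5/2 = 2^( - 1)*5^1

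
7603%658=365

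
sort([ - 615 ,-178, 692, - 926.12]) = [  -  926.12,-615, -178,692 ] 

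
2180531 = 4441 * 491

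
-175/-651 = 25/93 = 0.27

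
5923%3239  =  2684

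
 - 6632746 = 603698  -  7236444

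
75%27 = 21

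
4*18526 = 74104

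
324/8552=81/2138=   0.04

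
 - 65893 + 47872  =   - 18021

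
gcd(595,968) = 1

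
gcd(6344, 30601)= 1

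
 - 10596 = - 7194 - 3402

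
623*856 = 533288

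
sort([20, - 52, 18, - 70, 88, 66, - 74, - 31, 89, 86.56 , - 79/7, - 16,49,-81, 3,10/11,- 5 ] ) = [-81, - 74, - 70, - 52, - 31, - 16,  -  79/7, - 5, 10/11, 3, 18, 20 , 49, 66,86.56,88, 89]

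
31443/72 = 10481/24 =436.71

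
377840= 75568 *5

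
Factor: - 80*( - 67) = 5360=2^4*5^1*67^1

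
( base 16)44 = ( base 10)68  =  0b1000100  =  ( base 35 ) 1X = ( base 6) 152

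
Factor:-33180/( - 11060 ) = 3  =  3^1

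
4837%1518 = 283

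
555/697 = 555/697 = 0.80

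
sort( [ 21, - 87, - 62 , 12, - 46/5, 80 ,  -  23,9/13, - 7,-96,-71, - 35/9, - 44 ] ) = [- 96, - 87,  -  71,-62,-44, - 23, -46/5, - 7,  -  35/9, 9/13, 12,21,80]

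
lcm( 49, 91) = 637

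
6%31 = 6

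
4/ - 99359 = -4/99359 = -0.00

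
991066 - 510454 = 480612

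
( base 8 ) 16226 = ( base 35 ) 5y3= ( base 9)11031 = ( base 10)7318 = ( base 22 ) f2e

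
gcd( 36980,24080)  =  860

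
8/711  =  8/711=0.01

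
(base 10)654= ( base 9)806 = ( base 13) 3b4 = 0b1010001110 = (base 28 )na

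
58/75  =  58/75 =0.77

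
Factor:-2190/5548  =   - 15/38 = - 2^(  -  1 )*3^1 *5^1*19^( - 1 ) 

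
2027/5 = 405 + 2/5 = 405.40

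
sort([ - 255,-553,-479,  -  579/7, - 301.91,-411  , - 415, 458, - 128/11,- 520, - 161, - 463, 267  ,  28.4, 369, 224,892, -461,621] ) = [ - 553, - 520, - 479, - 463,-461, - 415, - 411, - 301.91, - 255,-161, - 579/7, - 128/11, 28.4,  224, 267,369,  458,621, 892]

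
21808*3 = 65424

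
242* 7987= 1932854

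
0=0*4677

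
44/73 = 44/73 = 0.60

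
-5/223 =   -  1 + 218/223 = - 0.02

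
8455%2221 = 1792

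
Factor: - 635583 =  - 3^1*13^1*43^1 * 379^1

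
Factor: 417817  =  151^1*2767^1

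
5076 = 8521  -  3445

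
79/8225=79/8225 = 0.01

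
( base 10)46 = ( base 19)28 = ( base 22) 22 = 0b101110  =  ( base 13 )37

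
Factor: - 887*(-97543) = 23^1*887^1*4241^1= 86520641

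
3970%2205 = 1765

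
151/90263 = 151/90263 = 0.00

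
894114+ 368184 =1262298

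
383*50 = 19150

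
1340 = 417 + 923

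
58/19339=58/19339  =  0.00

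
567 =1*567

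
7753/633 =12 + 157/633 = 12.25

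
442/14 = 221/7 = 31.57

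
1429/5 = 285 + 4/5 = 285.80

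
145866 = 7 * 20838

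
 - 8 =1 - 9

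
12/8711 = 12/8711 = 0.00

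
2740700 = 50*54814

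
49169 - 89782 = - 40613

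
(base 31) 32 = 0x5F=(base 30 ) 35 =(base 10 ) 95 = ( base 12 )7b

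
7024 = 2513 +4511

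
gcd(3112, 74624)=8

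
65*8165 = 530725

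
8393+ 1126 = 9519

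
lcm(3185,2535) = 124215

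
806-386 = 420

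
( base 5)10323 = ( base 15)328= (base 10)713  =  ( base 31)n0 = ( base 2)1011001001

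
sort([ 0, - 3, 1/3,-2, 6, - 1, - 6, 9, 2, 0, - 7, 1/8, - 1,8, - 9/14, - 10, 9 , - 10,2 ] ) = [ - 10, - 10, - 7, - 6,-3, - 2, -1, - 1, - 9/14, 0,0, 1/8, 1/3, 2, 2, 6, 8,9, 9]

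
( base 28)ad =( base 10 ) 293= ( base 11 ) 247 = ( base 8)445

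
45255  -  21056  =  24199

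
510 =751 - 241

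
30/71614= 15/35807 =0.00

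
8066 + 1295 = 9361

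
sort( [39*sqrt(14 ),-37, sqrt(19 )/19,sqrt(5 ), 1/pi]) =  [ - 37,  sqrt(19)/19, 1/pi, sqrt(5), 39*sqrt(14)]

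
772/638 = 1 + 67/319  =  1.21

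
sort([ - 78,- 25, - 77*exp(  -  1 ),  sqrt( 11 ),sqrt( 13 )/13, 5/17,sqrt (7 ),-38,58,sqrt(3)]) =[ - 78 ,-38, -77 * exp (- 1 ),-25, sqrt( 13)/13, 5/17,sqrt( 3 ),  sqrt (7),sqrt( 11), 58 ] 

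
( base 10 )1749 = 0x6d5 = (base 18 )573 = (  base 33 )1K0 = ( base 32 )1ML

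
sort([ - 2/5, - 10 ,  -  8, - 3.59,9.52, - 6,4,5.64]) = [ - 10, - 8, - 6, - 3.59,-2/5, 4, 5.64,  9.52]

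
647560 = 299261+348299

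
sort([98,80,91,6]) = [ 6, 80,91, 98]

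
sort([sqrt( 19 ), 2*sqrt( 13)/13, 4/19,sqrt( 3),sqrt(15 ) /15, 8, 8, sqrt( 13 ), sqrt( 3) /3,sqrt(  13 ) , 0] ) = [ 0, 4/19, sqrt(15)/15, 2*sqrt( 13) /13, sqrt(3 )/3, sqrt( 3 ),sqrt( 13),sqrt( 13), sqrt ( 19), 8, 8]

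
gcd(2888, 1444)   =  1444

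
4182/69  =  60 + 14/23= 60.61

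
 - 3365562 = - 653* 5154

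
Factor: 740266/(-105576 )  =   - 2^(-2)*3^(-1 )*53^( - 1)*83^ (-1)*370133^1= - 370133/52788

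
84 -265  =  - 181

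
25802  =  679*38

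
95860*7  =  671020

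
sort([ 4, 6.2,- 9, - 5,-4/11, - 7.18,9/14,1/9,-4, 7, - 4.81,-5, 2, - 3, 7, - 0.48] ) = [ - 9, - 7.18,-5, - 5,-4.81, - 4, - 3,-0.48, - 4/11,1/9,9/14 , 2,4,6.2, 7, 7] 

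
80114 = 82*977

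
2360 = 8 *295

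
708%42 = 36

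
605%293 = 19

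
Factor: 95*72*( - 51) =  - 2^3*3^3*5^1 * 17^1*19^1 = - 348840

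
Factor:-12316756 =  - 2^2 * 3079189^1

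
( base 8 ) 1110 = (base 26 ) mc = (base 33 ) hn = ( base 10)584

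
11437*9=102933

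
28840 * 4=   115360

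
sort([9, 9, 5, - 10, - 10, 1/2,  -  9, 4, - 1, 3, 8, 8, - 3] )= [-10, - 10, - 9, - 3,-1 , 1/2,3,  4, 5,8, 8, 9, 9] 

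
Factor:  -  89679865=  - 5^1*11^1*1630543^1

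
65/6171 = 65/6171 = 0.01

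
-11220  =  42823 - 54043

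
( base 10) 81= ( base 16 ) 51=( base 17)4D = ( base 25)36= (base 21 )3I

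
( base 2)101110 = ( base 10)46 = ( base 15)31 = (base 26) 1k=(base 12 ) 3a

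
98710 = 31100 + 67610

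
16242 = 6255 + 9987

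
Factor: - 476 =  - 2^2*7^1*17^1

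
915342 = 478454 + 436888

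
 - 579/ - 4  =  579/4 = 144.75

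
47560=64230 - 16670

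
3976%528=280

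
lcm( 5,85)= 85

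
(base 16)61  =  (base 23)45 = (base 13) 76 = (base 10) 97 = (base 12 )81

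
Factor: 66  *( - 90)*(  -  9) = 53460 = 2^2*3^5 * 5^1*11^1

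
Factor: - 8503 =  - 11^1*773^1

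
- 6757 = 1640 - 8397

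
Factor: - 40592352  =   - 2^5 * 3^1 * 67^1 * 6311^1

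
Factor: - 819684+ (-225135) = - 1044819  =  - 3^4 * 12899^1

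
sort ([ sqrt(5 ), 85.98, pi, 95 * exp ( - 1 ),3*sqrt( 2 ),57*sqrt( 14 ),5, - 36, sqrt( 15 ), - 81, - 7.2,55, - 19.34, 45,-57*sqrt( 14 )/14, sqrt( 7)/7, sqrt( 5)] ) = [ - 81 , - 36,-19.34, - 57* sqrt( 14 ) /14, - 7.2 , sqrt ( 7)/7, sqrt ( 5 ), sqrt( 5),pi, sqrt ( 15), 3*sqrt(2 ),5,  95*exp(-1), 45 , 55 , 85.98 , 57*sqrt(14 )] 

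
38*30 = 1140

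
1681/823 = 2 + 35/823 =2.04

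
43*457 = 19651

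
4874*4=19496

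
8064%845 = 459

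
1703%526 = 125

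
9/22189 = 9/22189 = 0.00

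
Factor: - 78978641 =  - 7^2 * 1611809^1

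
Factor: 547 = 547^1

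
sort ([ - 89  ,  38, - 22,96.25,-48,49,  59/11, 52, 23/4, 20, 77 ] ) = [ - 89, - 48, - 22,59/11,23/4  ,  20, 38,  49,52, 77,96.25]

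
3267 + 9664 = 12931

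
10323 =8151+2172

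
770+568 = 1338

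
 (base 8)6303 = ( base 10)3267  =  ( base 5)101032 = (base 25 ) 55H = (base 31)3cc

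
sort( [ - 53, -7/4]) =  [ - 53,-7/4]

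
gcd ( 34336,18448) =16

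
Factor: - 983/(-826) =2^( - 1 )*7^ ( - 1 )*59^( - 1)*983^1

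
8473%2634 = 571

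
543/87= 6 + 7/29  =  6.24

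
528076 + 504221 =1032297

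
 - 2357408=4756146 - 7113554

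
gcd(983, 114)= 1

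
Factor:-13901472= - 2^5*3^2*13^1 * 47^1*79^1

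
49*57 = 2793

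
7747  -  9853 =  - 2106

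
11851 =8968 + 2883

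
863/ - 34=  - 863/34 = - 25.38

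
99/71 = 1 + 28/71 = 1.39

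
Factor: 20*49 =980=2^2*5^1* 7^2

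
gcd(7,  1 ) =1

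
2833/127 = 2833/127 = 22.31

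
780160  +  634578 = 1414738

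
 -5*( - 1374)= 6870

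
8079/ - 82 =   -  99 + 39/82 = - 98.52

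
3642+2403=6045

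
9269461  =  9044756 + 224705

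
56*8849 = 495544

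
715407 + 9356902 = 10072309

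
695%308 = 79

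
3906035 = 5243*745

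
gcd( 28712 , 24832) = 776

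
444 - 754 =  - 310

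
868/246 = 434/123 = 3.53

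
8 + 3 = 11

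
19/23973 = 19/23973=0.00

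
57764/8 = 14441/2= 7220.50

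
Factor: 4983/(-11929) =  - 33/79 = - 3^1*11^1*79^(-1 ) 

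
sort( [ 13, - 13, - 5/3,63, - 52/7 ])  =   [ -13, - 52/7, - 5/3,13,63 ] 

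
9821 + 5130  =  14951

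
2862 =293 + 2569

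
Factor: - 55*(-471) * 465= 12045825=3^2*5^2*11^1*31^1*157^1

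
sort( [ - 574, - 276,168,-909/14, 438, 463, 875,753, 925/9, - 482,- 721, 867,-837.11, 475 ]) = [  -  837.11,- 721,  -  574, -482,  -  276, - 909/14, 925/9,168, 438, 463, 475, 753, 867, 875]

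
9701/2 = 9701/2=4850.50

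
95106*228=21684168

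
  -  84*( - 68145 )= 5724180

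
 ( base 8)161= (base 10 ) 113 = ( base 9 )135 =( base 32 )3H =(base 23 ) 4l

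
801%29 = 18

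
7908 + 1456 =9364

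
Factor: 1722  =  2^1*3^1*7^1*41^1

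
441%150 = 141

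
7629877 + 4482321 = 12112198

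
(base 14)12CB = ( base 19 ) 939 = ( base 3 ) 11112210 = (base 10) 3315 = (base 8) 6363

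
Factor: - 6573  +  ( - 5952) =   -  12525=- 3^1*5^2*167^1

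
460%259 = 201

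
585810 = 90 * 6509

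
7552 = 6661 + 891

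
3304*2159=7133336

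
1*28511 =28511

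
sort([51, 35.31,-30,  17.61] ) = [-30, 17.61,35.31, 51 ]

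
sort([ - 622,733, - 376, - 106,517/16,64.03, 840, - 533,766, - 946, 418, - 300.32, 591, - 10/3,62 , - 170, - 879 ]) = [ - 946, - 879, - 622, - 533, - 376, - 300.32, - 170,-106, - 10/3, 517/16,62,64.03,  418, 591 , 733,766 , 840 ]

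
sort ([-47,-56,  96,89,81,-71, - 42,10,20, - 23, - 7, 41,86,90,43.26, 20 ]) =[ - 71,-56,-47, - 42,-23,-7,10,20, 20, 41,43.26,81,86,89,90,96]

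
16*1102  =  17632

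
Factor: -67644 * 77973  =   - 5274405612 = - 2^2 * 3^3*7^1 * 47^1*79^1 * 1879^1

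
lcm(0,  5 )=0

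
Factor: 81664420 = 2^2*5^1 * 571^1*7151^1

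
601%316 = 285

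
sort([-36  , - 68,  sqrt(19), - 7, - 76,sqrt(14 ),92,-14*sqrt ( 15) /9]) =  [ - 76, - 68, - 36, - 7, - 14*sqrt( 15) /9,sqrt(14),sqrt(19 ),92]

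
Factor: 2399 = 2399^1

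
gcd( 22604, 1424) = 4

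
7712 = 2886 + 4826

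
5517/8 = 5517/8 = 689.62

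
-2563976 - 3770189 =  - 6334165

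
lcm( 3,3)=3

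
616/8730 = 308/4365 = 0.07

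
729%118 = 21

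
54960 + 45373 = 100333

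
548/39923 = 548/39923 =0.01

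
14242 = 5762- - 8480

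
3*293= 879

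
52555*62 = 3258410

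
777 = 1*777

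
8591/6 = 8591/6 = 1431.83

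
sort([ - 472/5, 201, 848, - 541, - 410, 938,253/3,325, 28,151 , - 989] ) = [-989 , - 541, - 410,-472/5,28, 253/3,151,  201, 325 , 848,938]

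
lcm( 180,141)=8460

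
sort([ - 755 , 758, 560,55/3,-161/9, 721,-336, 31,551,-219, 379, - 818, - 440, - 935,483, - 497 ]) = [-935, - 818, - 755, - 497, - 440,-336 ,-219,-161/9, 55/3, 31, 379, 483,  551, 560,  721,  758]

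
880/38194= 440/19097  =  0.02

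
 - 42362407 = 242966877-285329284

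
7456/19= 7456/19 = 392.42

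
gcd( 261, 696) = 87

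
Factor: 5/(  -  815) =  - 163^( - 1 ) = - 1/163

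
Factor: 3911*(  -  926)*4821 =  - 2^1  *  3^1*463^1*1607^1*3911^1 = - 17459666106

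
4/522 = 2/261 = 0.01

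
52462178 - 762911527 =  - 710449349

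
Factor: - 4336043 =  - 1087^1*3989^1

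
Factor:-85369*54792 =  - 2^3 *3^2*761^1*85369^1 = - 4677538248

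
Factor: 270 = 2^1 * 3^3 * 5^1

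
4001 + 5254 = 9255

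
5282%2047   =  1188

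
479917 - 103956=375961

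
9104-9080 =24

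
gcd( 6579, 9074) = 1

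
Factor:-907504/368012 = -226876/92003 = - 2^2  *13^1*4363^1*92003^(- 1 )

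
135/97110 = 3/2158 = 0.00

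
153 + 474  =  627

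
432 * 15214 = 6572448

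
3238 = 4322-1084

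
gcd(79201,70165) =1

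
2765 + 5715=8480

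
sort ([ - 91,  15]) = [ - 91,15 ]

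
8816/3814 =4408/1907 = 2.31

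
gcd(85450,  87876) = 2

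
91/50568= 13/7224 = 0.00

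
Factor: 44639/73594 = 2^( - 1) *7^2*31^( - 1)*911^1*1187^( -1) 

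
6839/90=75 + 89/90= 75.99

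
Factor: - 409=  - 409^1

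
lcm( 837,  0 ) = 0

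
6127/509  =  12  +  19/509 = 12.04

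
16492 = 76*217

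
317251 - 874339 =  - 557088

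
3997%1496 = 1005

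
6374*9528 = 60731472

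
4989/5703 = 1663/1901 = 0.87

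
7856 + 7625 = 15481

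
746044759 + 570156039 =1316200798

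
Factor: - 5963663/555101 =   -  17^( - 1 )*19^1*281^1*1117^1*32653^( - 1) 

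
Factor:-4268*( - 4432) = 2^6*11^1*97^1 * 277^1 = 18915776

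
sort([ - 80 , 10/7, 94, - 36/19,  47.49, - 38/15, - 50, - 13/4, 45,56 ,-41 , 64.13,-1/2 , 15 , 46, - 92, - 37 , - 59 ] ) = [ - 92,-80  , - 59, - 50, - 41,  -  37, - 13/4, - 38/15 ,-36/19,-1/2,10/7, 15, 45, 46, 47.49, 56, 64.13, 94]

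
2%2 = 0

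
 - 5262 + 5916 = 654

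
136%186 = 136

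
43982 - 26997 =16985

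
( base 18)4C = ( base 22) 3I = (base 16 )54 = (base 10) 84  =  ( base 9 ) 103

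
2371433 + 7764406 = 10135839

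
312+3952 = 4264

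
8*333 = 2664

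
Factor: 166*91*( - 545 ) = - 8232770= -2^1*5^1*7^1*13^1 * 83^1*109^1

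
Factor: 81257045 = 5^1*23^2*31^1*991^1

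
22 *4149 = 91278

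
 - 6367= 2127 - 8494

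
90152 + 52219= 142371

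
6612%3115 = 382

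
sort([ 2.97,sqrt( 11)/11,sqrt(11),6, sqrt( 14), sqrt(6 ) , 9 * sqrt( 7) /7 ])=[ sqrt( 11)/11, sqrt ( 6), 2.97 , sqrt(11 ), 9*sqrt(7 ) /7,sqrt( 14), 6 ] 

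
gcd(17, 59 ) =1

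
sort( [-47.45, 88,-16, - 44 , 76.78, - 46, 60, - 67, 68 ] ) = [ - 67,- 47.45 , -46, - 44,  -  16, 60,68,  76.78,  88]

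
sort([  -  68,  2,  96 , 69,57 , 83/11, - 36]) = [ - 68, - 36,2,83/11,  57,69,96]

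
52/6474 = 2/249 = 0.01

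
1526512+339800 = 1866312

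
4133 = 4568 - 435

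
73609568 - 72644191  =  965377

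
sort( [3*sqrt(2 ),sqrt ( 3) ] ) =[ sqrt(3),3*sqrt(2)]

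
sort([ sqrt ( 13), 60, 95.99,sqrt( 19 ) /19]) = [sqrt( 19 ) /19, sqrt(13),60,95.99]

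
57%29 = 28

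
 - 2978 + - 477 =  - 3455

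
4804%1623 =1558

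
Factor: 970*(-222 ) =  - 215340 = -2^2*3^1*5^1*37^1*97^1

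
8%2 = 0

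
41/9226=41/9226= 0.00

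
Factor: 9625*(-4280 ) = - 41195000 = - 2^3*5^4 * 7^1*11^1* 107^1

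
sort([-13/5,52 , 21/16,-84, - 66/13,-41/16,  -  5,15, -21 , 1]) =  [ - 84, - 21,-66/13, - 5, - 13/5,- 41/16, 1, 21/16, 15, 52]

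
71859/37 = 71859/37 = 1942.14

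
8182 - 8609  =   - 427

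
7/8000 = 7/8000 =0.00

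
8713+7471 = 16184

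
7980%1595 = 5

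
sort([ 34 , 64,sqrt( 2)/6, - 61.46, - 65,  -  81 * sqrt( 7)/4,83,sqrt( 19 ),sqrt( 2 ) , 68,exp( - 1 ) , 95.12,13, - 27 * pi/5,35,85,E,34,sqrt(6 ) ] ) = [ - 65,- 61.46, - 81*sqrt(7)/4 , - 27*pi/5, sqrt( 2 )/6,exp( - 1), sqrt( 2 ), sqrt( 6 ),E, sqrt( 19 ), 13,34,  34, 35,64,68,  83,85,95.12]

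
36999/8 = 4624 + 7/8 =4624.88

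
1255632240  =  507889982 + 747742258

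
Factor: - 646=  - 2^1 * 17^1 * 19^1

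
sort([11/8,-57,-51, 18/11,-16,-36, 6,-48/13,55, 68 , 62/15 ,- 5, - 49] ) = [- 57,- 51,- 49,-36,-16,  -  5 ,-48/13,11/8, 18/11, 62/15,6, 55,68]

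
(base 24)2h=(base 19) 38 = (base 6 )145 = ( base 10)65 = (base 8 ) 101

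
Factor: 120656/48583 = 2^4*19^ ( - 1)*2557^ ( - 1)* 7541^1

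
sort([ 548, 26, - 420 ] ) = [ - 420, 26,548]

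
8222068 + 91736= 8313804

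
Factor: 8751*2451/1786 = 1128879/94=2^( - 1)*3^2*43^1*47^( - 1)*2917^1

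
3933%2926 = 1007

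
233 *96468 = 22477044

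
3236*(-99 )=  -320364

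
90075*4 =360300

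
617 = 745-128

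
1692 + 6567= 8259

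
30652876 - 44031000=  - 13378124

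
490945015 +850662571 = 1341607586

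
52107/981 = 17369/327= 53.12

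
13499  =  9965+3534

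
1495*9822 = 14683890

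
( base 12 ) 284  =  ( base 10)388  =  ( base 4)12010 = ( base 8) 604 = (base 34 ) BE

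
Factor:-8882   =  -2^1* 4441^1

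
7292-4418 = 2874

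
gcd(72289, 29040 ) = 1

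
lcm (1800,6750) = 27000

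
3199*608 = 1944992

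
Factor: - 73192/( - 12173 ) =10456/1739 = 2^3*37^(  -  1 )  *47^(-1 )*1307^1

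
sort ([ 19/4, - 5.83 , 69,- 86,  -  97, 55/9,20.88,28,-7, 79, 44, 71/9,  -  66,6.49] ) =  [  -  97, - 86,- 66, - 7, - 5.83, 19/4, 55/9, 6.49,71/9, 20.88,28,  44,69 , 79]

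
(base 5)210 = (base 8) 67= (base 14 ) 3d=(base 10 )55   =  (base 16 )37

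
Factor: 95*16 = 1520 = 2^4*5^1*19^1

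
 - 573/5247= -1 +1558/1749 = - 0.11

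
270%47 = 35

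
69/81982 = 69/81982= 0.00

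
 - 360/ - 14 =180/7 = 25.71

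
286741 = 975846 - 689105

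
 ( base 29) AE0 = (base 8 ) 21160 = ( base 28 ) b6o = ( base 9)13075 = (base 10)8816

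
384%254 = 130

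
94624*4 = 378496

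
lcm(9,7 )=63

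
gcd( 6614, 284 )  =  2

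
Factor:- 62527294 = -2^1*23^1*521^1*2609^1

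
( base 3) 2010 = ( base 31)1q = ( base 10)57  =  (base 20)2h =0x39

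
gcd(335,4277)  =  1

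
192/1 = 192=192.00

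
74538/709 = 74538/709 = 105.13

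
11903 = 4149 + 7754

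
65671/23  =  65671/23= 2855.26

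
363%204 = 159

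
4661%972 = 773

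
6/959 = 6/959 =0.01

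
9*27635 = 248715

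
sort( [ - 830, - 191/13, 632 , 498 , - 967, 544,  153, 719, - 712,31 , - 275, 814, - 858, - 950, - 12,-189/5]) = [ - 967, - 950, - 858,-830 ,  -  712, - 275, - 189/5, - 191/13, - 12,  31, 153 , 498,  544 , 632,  719, 814 ]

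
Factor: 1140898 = 2^1*11^1*51859^1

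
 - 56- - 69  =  13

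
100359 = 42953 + 57406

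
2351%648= 407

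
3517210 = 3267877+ 249333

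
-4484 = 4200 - 8684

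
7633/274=7633/274 = 27.86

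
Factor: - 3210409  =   - 23^1*97^1 * 1439^1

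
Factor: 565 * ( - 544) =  - 307360 = - 2^5 * 5^1*17^1*113^1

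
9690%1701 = 1185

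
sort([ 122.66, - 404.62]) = [ - 404.62,122.66]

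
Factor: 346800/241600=2^ ( - 2)*3^1*17^2*151^( - 1 ) = 867/604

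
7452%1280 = 1052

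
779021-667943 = 111078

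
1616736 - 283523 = 1333213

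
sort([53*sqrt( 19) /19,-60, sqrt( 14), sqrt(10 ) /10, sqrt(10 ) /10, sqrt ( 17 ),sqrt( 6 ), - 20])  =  [ - 60, -20, sqrt(10)/10, sqrt(10)/10,sqrt( 6), sqrt( 14), sqrt( 17 ) , 53* sqrt(19 ) /19]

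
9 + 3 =12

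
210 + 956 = 1166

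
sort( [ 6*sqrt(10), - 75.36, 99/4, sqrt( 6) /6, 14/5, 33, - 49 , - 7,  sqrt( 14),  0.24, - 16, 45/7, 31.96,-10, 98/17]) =[ - 75.36, - 49, - 16,-10, - 7,  0.24,sqrt (6)/6, 14/5, sqrt( 14), 98/17 , 45/7, 6 * sqrt(10),99/4, 31.96, 33]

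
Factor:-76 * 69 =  - 2^2*3^1 *19^1*23^1=- 5244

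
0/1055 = 0 = 0.00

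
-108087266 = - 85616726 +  - 22470540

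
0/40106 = 0 = 0.00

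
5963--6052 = 12015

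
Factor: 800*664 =2^8*5^2*83^1 = 531200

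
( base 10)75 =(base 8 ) 113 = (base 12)63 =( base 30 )2F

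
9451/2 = 4725  +  1/2 = 4725.50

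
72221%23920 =461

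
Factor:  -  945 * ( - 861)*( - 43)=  - 34986735= - 3^4 * 5^1 * 7^2 * 41^1 * 43^1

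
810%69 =51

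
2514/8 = 1257/4 = 314.25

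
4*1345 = 5380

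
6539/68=6539/68 = 96.16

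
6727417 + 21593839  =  28321256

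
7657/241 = 7657/241 = 31.77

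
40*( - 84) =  - 3360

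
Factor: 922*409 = 377098 = 2^1*409^1*461^1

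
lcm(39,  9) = 117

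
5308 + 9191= 14499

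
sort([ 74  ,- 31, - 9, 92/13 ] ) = [ - 31, - 9,92/13, 74 ] 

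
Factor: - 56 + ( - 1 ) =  - 3^1*19^1  =  -  57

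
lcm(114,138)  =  2622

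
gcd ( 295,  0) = 295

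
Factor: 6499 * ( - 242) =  - 2^1 * 11^2 *67^1* 97^1 = -  1572758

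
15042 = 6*2507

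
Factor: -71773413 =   -  3^1 * 23924471^1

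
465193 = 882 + 464311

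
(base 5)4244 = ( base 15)284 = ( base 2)1000111110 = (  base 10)574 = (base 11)482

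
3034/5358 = 1517/2679 = 0.57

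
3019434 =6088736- 3069302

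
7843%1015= 738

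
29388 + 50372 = 79760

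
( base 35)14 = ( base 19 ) 21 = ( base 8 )47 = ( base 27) 1C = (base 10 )39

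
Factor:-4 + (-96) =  - 100 = - 2^2*5^2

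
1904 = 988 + 916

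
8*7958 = 63664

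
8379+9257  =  17636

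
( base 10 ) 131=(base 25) 56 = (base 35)3Q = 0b10000011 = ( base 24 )5b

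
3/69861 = 1/23287 = 0.00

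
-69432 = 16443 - 85875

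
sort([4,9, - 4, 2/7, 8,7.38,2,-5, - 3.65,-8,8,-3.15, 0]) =[-8, - 5, - 4, - 3.65, - 3.15, 0,2/7, 2,4, 7.38, 8, 8, 9] 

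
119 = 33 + 86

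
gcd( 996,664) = 332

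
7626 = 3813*2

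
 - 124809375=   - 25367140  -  99442235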